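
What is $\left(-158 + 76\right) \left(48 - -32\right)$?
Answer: $-6560$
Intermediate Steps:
$\left(-158 + 76\right) \left(48 - -32\right) = - 82 \left(48 + 32\right) = \left(-82\right) 80 = -6560$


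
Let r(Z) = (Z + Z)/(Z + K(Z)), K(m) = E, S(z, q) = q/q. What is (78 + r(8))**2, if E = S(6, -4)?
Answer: 515524/81 ≈ 6364.5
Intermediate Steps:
S(z, q) = 1
E = 1
K(m) = 1
r(Z) = 2*Z/(1 + Z) (r(Z) = (Z + Z)/(Z + 1) = (2*Z)/(1 + Z) = 2*Z/(1 + Z))
(78 + r(8))**2 = (78 + 2*8/(1 + 8))**2 = (78 + 2*8/9)**2 = (78 + 2*8*(1/9))**2 = (78 + 16/9)**2 = (718/9)**2 = 515524/81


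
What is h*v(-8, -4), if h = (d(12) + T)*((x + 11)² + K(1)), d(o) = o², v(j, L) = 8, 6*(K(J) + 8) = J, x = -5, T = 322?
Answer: 315016/3 ≈ 1.0501e+5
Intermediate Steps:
K(J) = -8 + J/6
h = 39377/3 (h = (12² + 322)*((-5 + 11)² + (-8 + (⅙)*1)) = (144 + 322)*(6² + (-8 + ⅙)) = 466*(36 - 47/6) = 466*(169/6) = 39377/3 ≈ 13126.)
h*v(-8, -4) = (39377/3)*8 = 315016/3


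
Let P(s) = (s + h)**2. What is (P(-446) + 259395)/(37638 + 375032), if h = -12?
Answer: 469159/412670 ≈ 1.1369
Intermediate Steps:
P(s) = (-12 + s)**2 (P(s) = (s - 12)**2 = (-12 + s)**2)
(P(-446) + 259395)/(37638 + 375032) = ((-12 - 446)**2 + 259395)/(37638 + 375032) = ((-458)**2 + 259395)/412670 = (209764 + 259395)*(1/412670) = 469159*(1/412670) = 469159/412670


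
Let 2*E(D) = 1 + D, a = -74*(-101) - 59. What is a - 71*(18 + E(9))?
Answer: 5782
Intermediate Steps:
a = 7415 (a = 7474 - 59 = 7415)
E(D) = 1/2 + D/2 (E(D) = (1 + D)/2 = 1/2 + D/2)
a - 71*(18 + E(9)) = 7415 - 71*(18 + (1/2 + (1/2)*9)) = 7415 - 71*(18 + (1/2 + 9/2)) = 7415 - 71*(18 + 5) = 7415 - 71*23 = 7415 - 1633 = 5782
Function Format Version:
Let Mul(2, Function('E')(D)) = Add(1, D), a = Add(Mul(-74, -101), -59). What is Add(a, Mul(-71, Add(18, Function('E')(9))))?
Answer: 5782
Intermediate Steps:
a = 7415 (a = Add(7474, -59) = 7415)
Function('E')(D) = Add(Rational(1, 2), Mul(Rational(1, 2), D)) (Function('E')(D) = Mul(Rational(1, 2), Add(1, D)) = Add(Rational(1, 2), Mul(Rational(1, 2), D)))
Add(a, Mul(-71, Add(18, Function('E')(9)))) = Add(7415, Mul(-71, Add(18, Add(Rational(1, 2), Mul(Rational(1, 2), 9))))) = Add(7415, Mul(-71, Add(18, Add(Rational(1, 2), Rational(9, 2))))) = Add(7415, Mul(-71, Add(18, 5))) = Add(7415, Mul(-71, 23)) = Add(7415, -1633) = 5782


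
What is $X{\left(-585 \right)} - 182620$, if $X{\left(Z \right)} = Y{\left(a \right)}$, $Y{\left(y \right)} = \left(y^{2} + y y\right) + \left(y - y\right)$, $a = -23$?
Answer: $-181562$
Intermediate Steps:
$Y{\left(y \right)} = 2 y^{2}$ ($Y{\left(y \right)} = \left(y^{2} + y^{2}\right) + 0 = 2 y^{2} + 0 = 2 y^{2}$)
$X{\left(Z \right)} = 1058$ ($X{\left(Z \right)} = 2 \left(-23\right)^{2} = 2 \cdot 529 = 1058$)
$X{\left(-585 \right)} - 182620 = 1058 - 182620 = -181562$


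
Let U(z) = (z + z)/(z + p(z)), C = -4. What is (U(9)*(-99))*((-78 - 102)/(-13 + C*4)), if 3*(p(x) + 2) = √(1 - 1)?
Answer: -320760/203 ≈ -1580.1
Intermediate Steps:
p(x) = -2 (p(x) = -2 + √(1 - 1)/3 = -2 + √0/3 = -2 + (⅓)*0 = -2 + 0 = -2)
U(z) = 2*z/(-2 + z) (U(z) = (z + z)/(z - 2) = (2*z)/(-2 + z) = 2*z/(-2 + z))
(U(9)*(-99))*((-78 - 102)/(-13 + C*4)) = ((2*9/(-2 + 9))*(-99))*((-78 - 102)/(-13 - 4*4)) = ((2*9/7)*(-99))*(-180/(-13 - 16)) = ((2*9*(⅐))*(-99))*(-180/(-29)) = ((18/7)*(-99))*(-180*(-1/29)) = -1782/7*180/29 = -320760/203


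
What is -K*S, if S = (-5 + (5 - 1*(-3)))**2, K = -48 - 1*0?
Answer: 432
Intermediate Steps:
K = -48 (K = -48 + 0 = -48)
S = 9 (S = (-5 + (5 + 3))**2 = (-5 + 8)**2 = 3**2 = 9)
-K*S = -(-48)*9 = -1*(-432) = 432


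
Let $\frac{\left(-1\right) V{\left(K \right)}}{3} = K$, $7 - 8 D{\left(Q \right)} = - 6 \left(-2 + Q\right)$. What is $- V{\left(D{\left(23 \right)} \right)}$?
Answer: $\frac{399}{8} \approx 49.875$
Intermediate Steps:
$D{\left(Q \right)} = - \frac{5}{8} + \frac{3 Q}{4}$ ($D{\left(Q \right)} = \frac{7}{8} - \frac{\left(-6\right) \left(-2 + Q\right)}{8} = \frac{7}{8} - \frac{12 - 6 Q}{8} = \frac{7}{8} + \left(- \frac{3}{2} + \frac{3 Q}{4}\right) = - \frac{5}{8} + \frac{3 Q}{4}$)
$V{\left(K \right)} = - 3 K$
$- V{\left(D{\left(23 \right)} \right)} = - \left(-3\right) \left(- \frac{5}{8} + \frac{3}{4} \cdot 23\right) = - \left(-3\right) \left(- \frac{5}{8} + \frac{69}{4}\right) = - \frac{\left(-3\right) 133}{8} = \left(-1\right) \left(- \frac{399}{8}\right) = \frac{399}{8}$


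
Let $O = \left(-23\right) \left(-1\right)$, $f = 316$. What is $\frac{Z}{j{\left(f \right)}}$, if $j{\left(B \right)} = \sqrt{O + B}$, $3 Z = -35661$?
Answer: $- \frac{11887 \sqrt{339}}{339} \approx -645.61$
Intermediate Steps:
$Z = -11887$ ($Z = \frac{1}{3} \left(-35661\right) = -11887$)
$O = 23$
$j{\left(B \right)} = \sqrt{23 + B}$
$\frac{Z}{j{\left(f \right)}} = - \frac{11887}{\sqrt{23 + 316}} = - \frac{11887}{\sqrt{339}} = - 11887 \frac{\sqrt{339}}{339} = - \frac{11887 \sqrt{339}}{339}$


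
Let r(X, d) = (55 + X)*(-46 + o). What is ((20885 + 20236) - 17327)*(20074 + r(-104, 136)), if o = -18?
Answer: 552258740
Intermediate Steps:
r(X, d) = -3520 - 64*X (r(X, d) = (55 + X)*(-46 - 18) = (55 + X)*(-64) = -3520 - 64*X)
((20885 + 20236) - 17327)*(20074 + r(-104, 136)) = ((20885 + 20236) - 17327)*(20074 + (-3520 - 64*(-104))) = (41121 - 17327)*(20074 + (-3520 + 6656)) = 23794*(20074 + 3136) = 23794*23210 = 552258740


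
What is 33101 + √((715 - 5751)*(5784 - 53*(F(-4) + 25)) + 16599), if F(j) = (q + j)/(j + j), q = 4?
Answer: 33101 + 5*I*√897557 ≈ 33101.0 + 4737.0*I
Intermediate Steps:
F(j) = (4 + j)/(2*j) (F(j) = (4 + j)/(j + j) = (4 + j)/((2*j)) = (4 + j)*(1/(2*j)) = (4 + j)/(2*j))
33101 + √((715 - 5751)*(5784 - 53*(F(-4) + 25)) + 16599) = 33101 + √((715 - 5751)*(5784 - 53*((½)*(4 - 4)/(-4) + 25)) + 16599) = 33101 + √(-5036*(5784 - 53*((½)*(-¼)*0 + 25)) + 16599) = 33101 + √(-5036*(5784 - 53*(0 + 25)) + 16599) = 33101 + √(-5036*(5784 - 53*25) + 16599) = 33101 + √(-5036*(5784 - 1325) + 16599) = 33101 + √(-5036*4459 + 16599) = 33101 + √(-22455524 + 16599) = 33101 + √(-22438925) = 33101 + 5*I*√897557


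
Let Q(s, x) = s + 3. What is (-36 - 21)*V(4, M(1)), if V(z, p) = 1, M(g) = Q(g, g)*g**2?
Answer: -57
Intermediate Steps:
Q(s, x) = 3 + s
M(g) = g**2*(3 + g) (M(g) = (3 + g)*g**2 = g**2*(3 + g))
(-36 - 21)*V(4, M(1)) = (-36 - 21)*1 = -57*1 = -57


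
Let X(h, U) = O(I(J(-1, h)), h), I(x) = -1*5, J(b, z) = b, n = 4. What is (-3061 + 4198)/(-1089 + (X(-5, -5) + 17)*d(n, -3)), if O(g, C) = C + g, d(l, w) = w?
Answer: -379/370 ≈ -1.0243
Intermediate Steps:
I(x) = -5
X(h, U) = -5 + h (X(h, U) = h - 5 = -5 + h)
(-3061 + 4198)/(-1089 + (X(-5, -5) + 17)*d(n, -3)) = (-3061 + 4198)/(-1089 + ((-5 - 5) + 17)*(-3)) = 1137/(-1089 + (-10 + 17)*(-3)) = 1137/(-1089 + 7*(-3)) = 1137/(-1089 - 21) = 1137/(-1110) = 1137*(-1/1110) = -379/370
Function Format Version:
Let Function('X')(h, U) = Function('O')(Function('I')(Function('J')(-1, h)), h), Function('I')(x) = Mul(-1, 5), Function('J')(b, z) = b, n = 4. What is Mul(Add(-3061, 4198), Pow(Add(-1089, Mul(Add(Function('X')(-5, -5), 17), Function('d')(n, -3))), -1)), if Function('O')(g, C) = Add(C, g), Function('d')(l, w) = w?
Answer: Rational(-379, 370) ≈ -1.0243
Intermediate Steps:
Function('I')(x) = -5
Function('X')(h, U) = Add(-5, h) (Function('X')(h, U) = Add(h, -5) = Add(-5, h))
Mul(Add(-3061, 4198), Pow(Add(-1089, Mul(Add(Function('X')(-5, -5), 17), Function('d')(n, -3))), -1)) = Mul(Add(-3061, 4198), Pow(Add(-1089, Mul(Add(Add(-5, -5), 17), -3)), -1)) = Mul(1137, Pow(Add(-1089, Mul(Add(-10, 17), -3)), -1)) = Mul(1137, Pow(Add(-1089, Mul(7, -3)), -1)) = Mul(1137, Pow(Add(-1089, -21), -1)) = Mul(1137, Pow(-1110, -1)) = Mul(1137, Rational(-1, 1110)) = Rational(-379, 370)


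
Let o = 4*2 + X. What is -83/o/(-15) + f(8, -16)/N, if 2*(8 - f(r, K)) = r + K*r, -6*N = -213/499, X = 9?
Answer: 17311213/18105 ≈ 956.16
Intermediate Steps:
o = 17 (o = 4*2 + 9 = 8 + 9 = 17)
N = 71/998 (N = -(-71)/(2*499) = -⅙*(-213/499) = 71/998 ≈ 0.071142)
f(r, K) = 8 - r/2 - K*r/2 (f(r, K) = 8 - (r + K*r)/2 = 8 + (-r/2 - K*r/2) = 8 - r/2 - K*r/2)
-83/o/(-15) + f(8, -16)/N = -83/17/(-15) + (8 - ½*8 - ½*(-16)*8)/(71/998) = -83*1/17*(-1/15) + (8 - 4 + 64)*(998/71) = -83/17*(-1/15) + 68*(998/71) = 83/255 + 67864/71 = 17311213/18105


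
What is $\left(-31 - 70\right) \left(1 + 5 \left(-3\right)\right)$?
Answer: $1414$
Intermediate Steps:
$\left(-31 - 70\right) \left(1 + 5 \left(-3\right)\right) = - 101 \left(1 - 15\right) = \left(-101\right) \left(-14\right) = 1414$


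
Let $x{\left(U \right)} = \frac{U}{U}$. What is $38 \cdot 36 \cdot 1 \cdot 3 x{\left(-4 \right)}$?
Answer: $4104$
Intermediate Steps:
$x{\left(U \right)} = 1$
$38 \cdot 36 \cdot 1 \cdot 3 x{\left(-4 \right)} = 38 \cdot 36 \cdot 1 \cdot 3 \cdot 1 = 1368 \cdot 3 \cdot 1 = 1368 \cdot 3 = 4104$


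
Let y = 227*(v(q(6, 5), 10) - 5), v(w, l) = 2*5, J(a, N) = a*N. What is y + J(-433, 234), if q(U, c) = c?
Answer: -100187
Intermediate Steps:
J(a, N) = N*a
v(w, l) = 10
y = 1135 (y = 227*(10 - 5) = 227*5 = 1135)
y + J(-433, 234) = 1135 + 234*(-433) = 1135 - 101322 = -100187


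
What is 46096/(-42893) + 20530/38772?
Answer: -453320411/831523698 ≈ -0.54517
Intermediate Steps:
46096/(-42893) + 20530/38772 = 46096*(-1/42893) + 20530*(1/38772) = -46096/42893 + 10265/19386 = -453320411/831523698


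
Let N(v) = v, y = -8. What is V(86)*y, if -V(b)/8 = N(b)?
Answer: 5504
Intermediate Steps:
V(b) = -8*b
V(86)*y = -8*86*(-8) = -688*(-8) = 5504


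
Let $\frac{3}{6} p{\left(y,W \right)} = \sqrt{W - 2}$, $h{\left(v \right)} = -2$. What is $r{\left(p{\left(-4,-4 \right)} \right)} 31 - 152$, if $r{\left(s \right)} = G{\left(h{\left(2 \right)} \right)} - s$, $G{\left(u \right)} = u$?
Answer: $-214 - 62 i \sqrt{6} \approx -214.0 - 151.87 i$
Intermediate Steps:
$p{\left(y,W \right)} = 2 \sqrt{-2 + W}$ ($p{\left(y,W \right)} = 2 \sqrt{W - 2} = 2 \sqrt{-2 + W}$)
$r{\left(s \right)} = -2 - s$
$r{\left(p{\left(-4,-4 \right)} \right)} 31 - 152 = \left(-2 - 2 \sqrt{-2 - 4}\right) 31 - 152 = \left(-2 - 2 \sqrt{-6}\right) 31 - 152 = \left(-2 - 2 i \sqrt{6}\right) 31 - 152 = \left(-62 - 62 i \sqrt{6}\right) - 152 = -214 - 62 i \sqrt{6}$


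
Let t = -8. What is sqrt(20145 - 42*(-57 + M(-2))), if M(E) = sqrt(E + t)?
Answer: sqrt(22539 - 42*I*sqrt(10)) ≈ 150.13 - 0.4423*I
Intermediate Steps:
M(E) = sqrt(-8 + E) (M(E) = sqrt(E - 8) = sqrt(-8 + E))
sqrt(20145 - 42*(-57 + M(-2))) = sqrt(20145 - 42*(-57 + sqrt(-8 - 2))) = sqrt(20145 - 42*(-57 + sqrt(-10))) = sqrt(20145 - 42*(-57 + I*sqrt(10))) = sqrt(20145 + (2394 - 42*I*sqrt(10))) = sqrt(22539 - 42*I*sqrt(10))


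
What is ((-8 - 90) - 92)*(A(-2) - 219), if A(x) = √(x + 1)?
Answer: 41610 - 190*I ≈ 41610.0 - 190.0*I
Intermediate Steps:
A(x) = √(1 + x)
((-8 - 90) - 92)*(A(-2) - 219) = ((-8 - 90) - 92)*(√(1 - 2) - 219) = (-98 - 92)*(√(-1) - 219) = -190*(I - 219) = -190*(-219 + I) = 41610 - 190*I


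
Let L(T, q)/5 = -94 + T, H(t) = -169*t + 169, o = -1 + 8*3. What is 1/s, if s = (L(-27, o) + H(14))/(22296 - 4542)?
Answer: -2959/467 ≈ -6.3362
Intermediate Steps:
o = 23 (o = -1 + 24 = 23)
H(t) = 169 - 169*t
L(T, q) = -470 + 5*T (L(T, q) = 5*(-94 + T) = -470 + 5*T)
s = -467/2959 (s = ((-470 + 5*(-27)) + (169 - 169*14))/(22296 - 4542) = ((-470 - 135) + (169 - 2366))/17754 = (-605 - 2197)*(1/17754) = -2802*1/17754 = -467/2959 ≈ -0.15782)
1/s = 1/(-467/2959) = -2959/467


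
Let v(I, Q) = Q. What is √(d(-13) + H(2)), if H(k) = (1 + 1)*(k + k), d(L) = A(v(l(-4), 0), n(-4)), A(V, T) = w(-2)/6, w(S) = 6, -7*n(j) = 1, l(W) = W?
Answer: 3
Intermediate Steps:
n(j) = -⅐ (n(j) = -⅐*1 = -⅐)
A(V, T) = 1 (A(V, T) = 6/6 = 6*(⅙) = 1)
d(L) = 1
H(k) = 4*k (H(k) = 2*(2*k) = 4*k)
√(d(-13) + H(2)) = √(1 + 4*2) = √(1 + 8) = √9 = 3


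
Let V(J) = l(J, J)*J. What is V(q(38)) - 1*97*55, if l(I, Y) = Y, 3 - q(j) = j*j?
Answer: 2071146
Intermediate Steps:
q(j) = 3 - j² (q(j) = 3 - j*j = 3 - j²)
V(J) = J² (V(J) = J*J = J²)
V(q(38)) - 1*97*55 = (3 - 1*38²)² - 1*97*55 = (3 - 1*1444)² - 97*55 = (3 - 1444)² - 5335 = (-1441)² - 5335 = 2076481 - 5335 = 2071146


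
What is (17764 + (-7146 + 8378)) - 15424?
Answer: 3572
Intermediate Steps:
(17764 + (-7146 + 8378)) - 15424 = (17764 + 1232) - 15424 = 18996 - 15424 = 3572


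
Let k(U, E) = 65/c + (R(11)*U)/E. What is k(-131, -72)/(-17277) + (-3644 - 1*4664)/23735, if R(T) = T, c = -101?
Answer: -10367789087/29525010840 ≈ -0.35115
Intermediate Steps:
k(U, E) = -65/101 + 11*U/E (k(U, E) = 65/(-101) + (11*U)/E = 65*(-1/101) + 11*U/E = -65/101 + 11*U/E)
k(-131, -72)/(-17277) + (-3644 - 1*4664)/23735 = (-65/101 + 11*(-131)/(-72))/(-17277) + (-3644 - 1*4664)/23735 = (-65/101 + 11*(-131)*(-1/72))*(-1/17277) + (-3644 - 4664)*(1/23735) = (-65/101 + 1441/72)*(-1/17277) - 8308*1/23735 = (140861/7272)*(-1/17277) - 8308/23735 = -140861/125638344 - 8308/23735 = -10367789087/29525010840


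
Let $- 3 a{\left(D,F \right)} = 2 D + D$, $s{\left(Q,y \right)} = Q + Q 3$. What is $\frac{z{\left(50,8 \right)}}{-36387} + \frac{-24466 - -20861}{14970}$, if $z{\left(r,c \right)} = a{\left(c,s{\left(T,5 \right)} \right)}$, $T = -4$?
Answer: $- \frac{8737025}{36314226} \approx -0.2406$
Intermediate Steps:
$s{\left(Q,y \right)} = 4 Q$ ($s{\left(Q,y \right)} = Q + 3 Q = 4 Q$)
$a{\left(D,F \right)} = - D$ ($a{\left(D,F \right)} = - \frac{2 D + D}{3} = - \frac{3 D}{3} = - D$)
$z{\left(r,c \right)} = - c$
$\frac{z{\left(50,8 \right)}}{-36387} + \frac{-24466 - -20861}{14970} = \frac{\left(-1\right) 8}{-36387} + \frac{-24466 - -20861}{14970} = \left(-8\right) \left(- \frac{1}{36387}\right) + \left(-24466 + 20861\right) \frac{1}{14970} = \frac{8}{36387} - \frac{721}{2994} = - \frac{8737025}{36314226}$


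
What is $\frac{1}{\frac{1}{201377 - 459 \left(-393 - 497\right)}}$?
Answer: $609887$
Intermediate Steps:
$\frac{1}{\frac{1}{201377 - 459 \left(-393 - 497\right)}} = \frac{1}{\frac{1}{201377 - -408510}} = \frac{1}{\frac{1}{201377 + 408510}} = \frac{1}{\frac{1}{609887}} = 609887$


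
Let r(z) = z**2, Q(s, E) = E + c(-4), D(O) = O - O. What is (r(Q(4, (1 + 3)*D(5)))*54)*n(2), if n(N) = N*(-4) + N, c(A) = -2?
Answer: -1296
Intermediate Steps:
D(O) = 0
Q(s, E) = -2 + E (Q(s, E) = E - 2 = -2 + E)
n(N) = -3*N (n(N) = -4*N + N = -3*N)
(r(Q(4, (1 + 3)*D(5)))*54)*n(2) = ((-2 + (1 + 3)*0)**2*54)*(-3*2) = ((-2 + 4*0)**2*54)*(-6) = ((-2 + 0)**2*54)*(-6) = ((-2)**2*54)*(-6) = (4*54)*(-6) = 216*(-6) = -1296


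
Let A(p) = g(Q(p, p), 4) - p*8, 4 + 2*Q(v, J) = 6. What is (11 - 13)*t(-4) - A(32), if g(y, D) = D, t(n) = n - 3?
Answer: 266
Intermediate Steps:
Q(v, J) = 1 (Q(v, J) = -2 + (½)*6 = -2 + 3 = 1)
t(n) = -3 + n
A(p) = 4 - 8*p (A(p) = 4 - p*8 = 4 - 8*p)
(11 - 13)*t(-4) - A(32) = (11 - 13)*(-3 - 4) - (4 - 8*32) = -2*(-7) - (4 - 256) = 14 - 1*(-252) = 14 + 252 = 266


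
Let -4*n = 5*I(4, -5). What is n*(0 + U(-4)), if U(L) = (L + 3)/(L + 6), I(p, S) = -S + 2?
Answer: 35/8 ≈ 4.3750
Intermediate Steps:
I(p, S) = 2 - S
n = -35/4 (n = -5*(2 - 1*(-5))/4 = -5*(2 + 5)/4 = -5*7/4 = -1/4*35 = -35/4 ≈ -8.7500)
U(L) = (3 + L)/(6 + L)
n*(0 + U(-4)) = -35*(0 + (3 - 4)/(6 - 4))/4 = -35*(0 - 1/2)/4 = -35/4*(-1/2) = 35/8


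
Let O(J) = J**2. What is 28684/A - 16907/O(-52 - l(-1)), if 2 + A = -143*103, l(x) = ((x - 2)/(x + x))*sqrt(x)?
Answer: -14127445778376/1726187786875 + 42199872*I/117180625 ≈ -8.1842 + 0.36013*I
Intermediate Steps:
l(x) = (-2 + x)/(2*sqrt(x)) (l(x) = ((-2 + x)/((2*x)))*sqrt(x) = ((-2 + x)*(1/(2*x)))*sqrt(x) = ((-2 + x)/(2*x))*sqrt(x) = (-2 + x)/(2*sqrt(x)))
A = -14731 (A = -2 - 143*103 = -2 - 14729 = -14731)
28684/A - 16907/O(-52 - l(-1)) = 28684/(-14731) - 16907/(-52 - (-2 - 1)/(2*sqrt(-1)))**2 = 28684*(-1/14731) - 16907/(-52 - (-I)*(-3)/2)**2 = -28684/14731 - 16907/(-52 - 3*I/2)**2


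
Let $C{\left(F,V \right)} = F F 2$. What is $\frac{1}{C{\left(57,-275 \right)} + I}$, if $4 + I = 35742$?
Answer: $\frac{1}{42236} \approx 2.3676 \cdot 10^{-5}$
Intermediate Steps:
$I = 35738$ ($I = -4 + 35742 = 35738$)
$C{\left(F,V \right)} = 2 F^{2}$ ($C{\left(F,V \right)} = F^{2} \cdot 2 = 2 F^{2}$)
$\frac{1}{C{\left(57,-275 \right)} + I} = \frac{1}{2 \cdot 57^{2} + 35738} = \frac{1}{2 \cdot 3249 + 35738} = \frac{1}{6498 + 35738} = \frac{1}{42236}$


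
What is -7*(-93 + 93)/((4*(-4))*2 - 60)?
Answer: 0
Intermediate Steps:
-7*(-93 + 93)/((4*(-4))*2 - 60) = -0/(-16*2 - 60) = -0/(-32 - 60) = -0/(-92) = -0*(-1)/92 = -7*0 = 0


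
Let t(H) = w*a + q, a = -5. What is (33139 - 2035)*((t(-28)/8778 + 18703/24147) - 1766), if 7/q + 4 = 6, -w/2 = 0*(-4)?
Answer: -30788128092960/560747 ≈ -5.4906e+7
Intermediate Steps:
w = 0 (w = -0*(-4) = -2*0 = 0)
q = 7/2 (q = 7/(-4 + 6) = 7/2 ≈ 3.5000)
t(H) = 7/2 (t(H) = 0*(-5) + 7/2 = 0 + 7/2 = 7/2)
(33139 - 2035)*((t(-28)/8778 + 18703/24147) - 1766) = (33139 - 2035)*(((7/2)/8778 + 18703/24147) - 1766) = 31104*(((7/2)*(1/8778) + 18703*(1/24147)) - 1766) = 31104*((1/2508 + 18703/24147) - 1766) = 31104*(15643757/20186892 - 1766) = 31104*(-35634407515/20186892) = -30788128092960/560747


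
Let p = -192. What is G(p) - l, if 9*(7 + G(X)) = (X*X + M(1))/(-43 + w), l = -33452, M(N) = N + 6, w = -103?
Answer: 43909859/1314 ≈ 33417.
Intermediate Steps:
M(N) = 6 + N
G(X) = -9205/1314 - X²/1314 (G(X) = -7 + ((X*X + (6 + 1))/(-43 - 103))/9 = -7 + ((X² + 7)/(-146))/9 = -7 + ((7 + X²)*(-1/146))/9 = -7 + (-7/146 - X²/146)/9 = -7 + (-7/1314 - X²/1314) = -9205/1314 - X²/1314)
G(p) - l = (-9205/1314 - 1/1314*(-192)²) - 1*(-33452) = (-9205/1314 - 1/1314*36864) + 33452 = (-9205/1314 - 2048/73) + 33452 = -46069/1314 + 33452 = 43909859/1314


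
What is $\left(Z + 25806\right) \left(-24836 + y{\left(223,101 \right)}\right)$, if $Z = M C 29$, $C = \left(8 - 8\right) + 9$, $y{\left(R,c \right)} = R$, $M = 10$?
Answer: $-699403008$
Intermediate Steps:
$C = 9$ ($C = \left(8 - 8\right) + 9 = 0 + 9 = 9$)
$Z = 2610$ ($Z = 10 \cdot 9 \cdot 29 = 90 \cdot 29 = 2610$)
$\left(Z + 25806\right) \left(-24836 + y{\left(223,101 \right)}\right) = \left(2610 + 25806\right) \left(-24836 + 223\right) = 28416 \left(-24613\right) = -699403008$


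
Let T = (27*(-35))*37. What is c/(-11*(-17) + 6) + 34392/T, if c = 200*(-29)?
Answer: -69811552/2249415 ≈ -31.035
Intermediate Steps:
T = -34965 (T = -945*37 = -34965)
c = -5800
c/(-11*(-17) + 6) + 34392/T = -5800/(-11*(-17) + 6) + 34392/(-34965) = -5800/(187 + 6) + 34392*(-1/34965) = -5800/193 - 11464/11655 = -69811552/2249415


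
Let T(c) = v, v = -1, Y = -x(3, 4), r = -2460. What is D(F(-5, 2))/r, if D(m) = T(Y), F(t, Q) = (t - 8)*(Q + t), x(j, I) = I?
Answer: 1/2460 ≈ 0.00040650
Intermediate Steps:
Y = -4 (Y = -1*4 = -4)
F(t, Q) = (-8 + t)*(Q + t)
T(c) = -1
D(m) = -1
D(F(-5, 2))/r = -1/(-2460) = -1*(-1/2460) = 1/2460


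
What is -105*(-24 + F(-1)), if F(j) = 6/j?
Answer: 3150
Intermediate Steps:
-105*(-24 + F(-1)) = -105*(-24 + 6/(-1)) = -105*(-24 + 6*(-1)) = -105*(-24 - 6) = -105*(-30) = 3150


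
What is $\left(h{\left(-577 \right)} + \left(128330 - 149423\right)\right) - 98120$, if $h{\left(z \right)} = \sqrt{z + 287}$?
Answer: $-119213 + i \sqrt{290} \approx -1.1921 \cdot 10^{5} + 17.029 i$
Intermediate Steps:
$h{\left(z \right)} = \sqrt{287 + z}$
$\left(h{\left(-577 \right)} + \left(128330 - 149423\right)\right) - 98120 = \left(\sqrt{287 - 577} + \left(128330 - 149423\right)\right) - 98120 = \left(\sqrt{-290} + \left(128330 - 149423\right)\right) - 98120 = \left(i \sqrt{290} - 21093\right) - 98120 = \left(-21093 + i \sqrt{290}\right) - 98120 = -119213 + i \sqrt{290}$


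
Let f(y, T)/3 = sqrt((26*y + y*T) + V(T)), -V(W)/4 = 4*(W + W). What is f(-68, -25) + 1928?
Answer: 1928 + 6*sqrt(183) ≈ 2009.2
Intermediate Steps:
V(W) = -32*W (V(W) = -16*(W + W) = -16*2*W = -32*W)
f(y, T) = 3*sqrt(-32*T + 26*y + T*y) (f(y, T) = 3*sqrt((26*y + y*T) - 32*T) = 3*sqrt((26*y + T*y) - 32*T) = 3*sqrt(-32*T + 26*y + T*y))
f(-68, -25) + 1928 = 3*sqrt(-32*(-25) + 26*(-68) - 25*(-68)) + 1928 = 3*sqrt(800 - 1768 + 1700) + 1928 = 3*sqrt(732) + 1928 = 3*(2*sqrt(183)) + 1928 = 6*sqrt(183) + 1928 = 1928 + 6*sqrt(183)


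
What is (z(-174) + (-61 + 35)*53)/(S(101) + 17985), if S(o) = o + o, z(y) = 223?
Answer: -1155/18187 ≈ -0.063507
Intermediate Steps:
S(o) = 2*o
(z(-174) + (-61 + 35)*53)/(S(101) + 17985) = (223 + (-61 + 35)*53)/(2*101 + 17985) = (223 - 26*53)/(202 + 17985) = (223 - 1378)/18187 = -1155*1/18187 = -1155/18187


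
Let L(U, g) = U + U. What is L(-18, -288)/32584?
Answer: -9/8146 ≈ -0.0011048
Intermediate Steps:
L(U, g) = 2*U
L(-18, -288)/32584 = (2*(-18))/32584 = -36*1/32584 = -9/8146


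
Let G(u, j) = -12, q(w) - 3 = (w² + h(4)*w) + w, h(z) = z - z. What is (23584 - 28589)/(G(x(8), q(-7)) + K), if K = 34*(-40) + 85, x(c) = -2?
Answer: 35/9 ≈ 3.8889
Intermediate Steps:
h(z) = 0
q(w) = 3 + w + w² (q(w) = 3 + ((w² + 0*w) + w) = 3 + ((w² + 0) + w) = 3 + (w² + w) = 3 + (w + w²) = 3 + w + w²)
K = -1275 (K = -1360 + 85 = -1275)
(23584 - 28589)/(G(x(8), q(-7)) + K) = (23584 - 28589)/(-12 - 1275) = -5005/(-1287) = -5005*(-1/1287) = 35/9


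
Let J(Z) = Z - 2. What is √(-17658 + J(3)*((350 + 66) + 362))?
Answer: 4*I*√1055 ≈ 129.92*I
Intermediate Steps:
J(Z) = -2 + Z
√(-17658 + J(3)*((350 + 66) + 362)) = √(-17658 + (-2 + 3)*((350 + 66) + 362)) = √(-17658 + 1*(416 + 362)) = √(-17658 + 1*778) = √(-17658 + 778) = √(-16880) = 4*I*√1055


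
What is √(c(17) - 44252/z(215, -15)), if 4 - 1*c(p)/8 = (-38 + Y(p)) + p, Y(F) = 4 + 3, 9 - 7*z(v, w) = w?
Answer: I*√459462/6 ≈ 112.97*I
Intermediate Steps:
z(v, w) = 9/7 - w/7
Y(F) = 7
c(p) = 280 - 8*p (c(p) = 32 - 8*((-38 + 7) + p) = 32 - 8*(-31 + p) = 32 + (248 - 8*p) = 280 - 8*p)
√(c(17) - 44252/z(215, -15)) = √((280 - 8*17) - 44252/(9/7 - ⅐*(-15))) = √((280 - 136) - 44252/(9/7 + 15/7)) = √(144 - 44252/24/7) = √(144 - 44252*7/24) = √(144 - 77441/6) = √(-76577/6) = I*√459462/6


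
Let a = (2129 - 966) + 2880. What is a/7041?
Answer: 4043/7041 ≈ 0.57421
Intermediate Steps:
a = 4043 (a = 1163 + 2880 = 4043)
a/7041 = 4043/7041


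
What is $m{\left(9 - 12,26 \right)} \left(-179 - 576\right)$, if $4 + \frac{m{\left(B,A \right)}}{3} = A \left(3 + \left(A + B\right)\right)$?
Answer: $-1522080$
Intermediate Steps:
$m{\left(B,A \right)} = -12 + 3 A \left(3 + A + B\right)$ ($m{\left(B,A \right)} = -12 + 3 A \left(3 + \left(A + B\right)\right) = -12 + 3 A \left(3 + A + B\right)$)
$m{\left(9 - 12,26 \right)} \left(-179 - 576\right) = \left(-12 + 3 \cdot 26^{2} + 9 \cdot 26 + 3 \cdot 26 \left(9 - 12\right)\right) \left(-179 - 576\right) = \left(-12 + 3 \cdot 676 + 234 + 3 \cdot 26 \left(-3\right)\right) \left(-755\right) = \left(-12 + 2028 + 234 - 234\right) \left(-755\right) = 2016 \left(-755\right) = -1522080$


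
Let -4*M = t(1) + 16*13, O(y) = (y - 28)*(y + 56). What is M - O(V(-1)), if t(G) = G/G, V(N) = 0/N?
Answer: 6063/4 ≈ 1515.8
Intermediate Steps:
V(N) = 0
t(G) = 1
O(y) = (-28 + y)*(56 + y)
M = -209/4 (M = -(1 + 16*13)/4 = -(1 + 208)/4 = -1/4*209 = -209/4 ≈ -52.250)
M - O(V(-1)) = -209/4 - (-1568 + 0**2 + 28*0) = -209/4 - (-1568 + 0 + 0) = -209/4 - 1*(-1568) = -209/4 + 1568 = 6063/4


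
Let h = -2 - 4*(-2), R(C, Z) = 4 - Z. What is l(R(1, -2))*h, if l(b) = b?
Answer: 36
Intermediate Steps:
h = 6 (h = -2 + 8 = 6)
l(R(1, -2))*h = (4 - 1*(-2))*6 = (4 + 2)*6 = 6*6 = 36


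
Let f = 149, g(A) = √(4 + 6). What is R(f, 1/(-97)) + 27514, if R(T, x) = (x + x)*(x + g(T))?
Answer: 258879228/9409 - 2*√10/97 ≈ 27514.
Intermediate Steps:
g(A) = √10
R(T, x) = 2*x*(x + √10) (R(T, x) = (x + x)*(x + √10) = (2*x)*(x + √10) = 2*x*(x + √10))
R(f, 1/(-97)) + 27514 = 2*(1/(-97) + √10)/(-97) + 27514 = 2*(-1/97)*(-1/97 + √10) + 27514 = (2/9409 - 2*√10/97) + 27514 = 258879228/9409 - 2*√10/97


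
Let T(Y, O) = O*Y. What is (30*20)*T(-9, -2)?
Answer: 10800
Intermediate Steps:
(30*20)*T(-9, -2) = (30*20)*(-2*(-9)) = 600*18 = 10800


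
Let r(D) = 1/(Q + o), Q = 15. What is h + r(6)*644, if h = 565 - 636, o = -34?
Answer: -1993/19 ≈ -104.89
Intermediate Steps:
r(D) = -1/19 (r(D) = 1/(15 - 34) = 1/(-19) = -1/19)
h = -71
h + r(6)*644 = -71 - 1/19*644 = -71 - 644/19 = -1993/19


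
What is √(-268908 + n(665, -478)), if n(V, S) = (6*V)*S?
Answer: 24*I*√3778 ≈ 1475.2*I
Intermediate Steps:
n(V, S) = 6*S*V
√(-268908 + n(665, -478)) = √(-268908 + 6*(-478)*665) = √(-268908 - 1907220) = √(-2176128) = 24*I*√3778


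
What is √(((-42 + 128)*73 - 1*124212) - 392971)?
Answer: I*√510905 ≈ 714.78*I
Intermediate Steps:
√(((-42 + 128)*73 - 1*124212) - 392971) = √((86*73 - 124212) - 392971) = √((6278 - 124212) - 392971) = √(-117934 - 392971) = √(-510905) = I*√510905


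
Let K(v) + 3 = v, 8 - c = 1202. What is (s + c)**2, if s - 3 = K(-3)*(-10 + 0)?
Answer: 1279161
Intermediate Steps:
c = -1194 (c = 8 - 1*1202 = 8 - 1202 = -1194)
K(v) = -3 + v
s = 63 (s = 3 + (-3 - 3)*(-10 + 0) = 3 - 6*(-10) = 3 + 60 = 63)
(s + c)**2 = (63 - 1194)**2 = (-1131)**2 = 1279161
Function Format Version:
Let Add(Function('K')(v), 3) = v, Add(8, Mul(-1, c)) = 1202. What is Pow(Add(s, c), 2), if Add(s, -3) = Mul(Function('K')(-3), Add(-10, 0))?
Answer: 1279161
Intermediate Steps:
c = -1194 (c = Add(8, Mul(-1, 1202)) = Add(8, -1202) = -1194)
Function('K')(v) = Add(-3, v)
s = 63 (s = Add(3, Mul(Add(-3, -3), Add(-10, 0))) = Add(3, Mul(-6, -10)) = Add(3, 60) = 63)
Pow(Add(s, c), 2) = Pow(Add(63, -1194), 2) = Pow(-1131, 2) = 1279161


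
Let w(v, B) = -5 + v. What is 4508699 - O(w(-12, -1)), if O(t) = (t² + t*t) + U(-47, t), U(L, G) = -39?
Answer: 4508160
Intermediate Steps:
O(t) = -39 + 2*t² (O(t) = (t² + t*t) - 39 = (t² + t²) - 39 = 2*t² - 39 = -39 + 2*t²)
4508699 - O(w(-12, -1)) = 4508699 - (-39 + 2*(-5 - 12)²) = 4508699 - (-39 + 2*(-17)²) = 4508699 - (-39 + 2*289) = 4508699 - (-39 + 578) = 4508699 - 1*539 = 4508699 - 539 = 4508160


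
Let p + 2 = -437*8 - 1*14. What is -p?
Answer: 3512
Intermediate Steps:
p = -3512 (p = -2 + (-437*8 - 1*14) = -2 + (-3496 - 14) = -2 - 3510 = -3512)
-p = -1*(-3512) = 3512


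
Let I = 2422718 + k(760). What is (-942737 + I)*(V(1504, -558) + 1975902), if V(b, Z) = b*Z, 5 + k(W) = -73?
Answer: 1682161343010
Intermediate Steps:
k(W) = -78 (k(W) = -5 - 73 = -78)
V(b, Z) = Z*b
I = 2422640 (I = 2422718 - 78 = 2422640)
(-942737 + I)*(V(1504, -558) + 1975902) = (-942737 + 2422640)*(-558*1504 + 1975902) = 1479903*(-839232 + 1975902) = 1479903*1136670 = 1682161343010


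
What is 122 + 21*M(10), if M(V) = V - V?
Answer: 122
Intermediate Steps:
M(V) = 0
122 + 21*M(10) = 122 + 21*0 = 122 + 0 = 122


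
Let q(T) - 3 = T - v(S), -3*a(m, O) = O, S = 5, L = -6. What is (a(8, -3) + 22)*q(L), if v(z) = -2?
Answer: -23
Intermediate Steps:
a(m, O) = -O/3
q(T) = 5 + T (q(T) = 3 + (T - 1*(-2)) = 3 + (T + 2) = 3 + (2 + T) = 5 + T)
(a(8, -3) + 22)*q(L) = (-⅓*(-3) + 22)*(5 - 6) = (1 + 22)*(-1) = 23*(-1) = -23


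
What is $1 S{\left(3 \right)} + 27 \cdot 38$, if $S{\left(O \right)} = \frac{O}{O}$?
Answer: $1027$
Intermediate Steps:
$S{\left(O \right)} = 1$
$1 S{\left(3 \right)} + 27 \cdot 38 = 1 \cdot 1 + 27 \cdot 38 = 1 + 1026 = 1027$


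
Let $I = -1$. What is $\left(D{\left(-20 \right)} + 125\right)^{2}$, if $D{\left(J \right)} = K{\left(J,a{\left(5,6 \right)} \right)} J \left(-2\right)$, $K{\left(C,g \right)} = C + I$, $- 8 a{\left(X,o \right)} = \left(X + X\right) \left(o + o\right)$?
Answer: $511225$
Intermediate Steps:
$a{\left(X,o \right)} = - \frac{X o}{2}$ ($a{\left(X,o \right)} = - \frac{\left(X + X\right) \left(o + o\right)}{8} = - \frac{2 X 2 o}{8} = - \frac{4 X o}{8} = - \frac{X o}{2}$)
$K{\left(C,g \right)} = -1 + C$ ($K{\left(C,g \right)} = C - 1 = -1 + C$)
$D{\left(J \right)} = - 2 J \left(-1 + J\right)$ ($D{\left(J \right)} = \left(-1 + J\right) J \left(-2\right) = J \left(-1 + J\right) \left(-2\right) = - 2 J \left(-1 + J\right)$)
$\left(D{\left(-20 \right)} + 125\right)^{2} = \left(2 \left(-20\right) \left(1 - -20\right) + 125\right)^{2} = \left(2 \left(-20\right) \left(1 + 20\right) + 125\right)^{2} = \left(2 \left(-20\right) 21 + 125\right)^{2} = \left(-840 + 125\right)^{2} = \left(-715\right)^{2} = 511225$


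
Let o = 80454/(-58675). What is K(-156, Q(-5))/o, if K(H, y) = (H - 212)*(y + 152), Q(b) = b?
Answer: 23000600/583 ≈ 39452.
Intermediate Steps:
o = -80454/58675 (o = 80454*(-1/58675) = -80454/58675 ≈ -1.3712)
K(H, y) = (-212 + H)*(152 + y)
K(-156, Q(-5))/o = (-32224 - 212*(-5) + 152*(-156) - 156*(-5))/(-80454/58675) = (-32224 + 1060 - 23712 + 780)*(-58675/80454) = -54096*(-58675/80454) = 23000600/583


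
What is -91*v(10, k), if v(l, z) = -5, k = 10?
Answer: 455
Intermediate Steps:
-91*v(10, k) = -91*(-5) = 455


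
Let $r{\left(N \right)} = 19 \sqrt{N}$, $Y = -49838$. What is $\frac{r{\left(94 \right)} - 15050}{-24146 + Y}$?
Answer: $\frac{7525}{36992} - \frac{19 \sqrt{94}}{73984} \approx 0.20093$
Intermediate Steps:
$\frac{r{\left(94 \right)} - 15050}{-24146 + Y} = \frac{19 \sqrt{94} - 15050}{-24146 - 49838} = \frac{-15050 + 19 \sqrt{94}}{-73984} = \left(-15050 + 19 \sqrt{94}\right) \left(- \frac{1}{73984}\right) = \frac{7525}{36992} - \frac{19 \sqrt{94}}{73984}$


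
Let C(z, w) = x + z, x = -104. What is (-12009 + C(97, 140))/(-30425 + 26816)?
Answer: 12016/3609 ≈ 3.3295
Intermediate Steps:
C(z, w) = -104 + z
(-12009 + C(97, 140))/(-30425 + 26816) = (-12009 + (-104 + 97))/(-30425 + 26816) = (-12009 - 7)/(-3609) = -12016*(-1/3609) = 12016/3609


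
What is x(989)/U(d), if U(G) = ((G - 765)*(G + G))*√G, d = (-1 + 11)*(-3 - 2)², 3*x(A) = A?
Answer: -989*√10/38625000 ≈ -8.0971e-5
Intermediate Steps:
x(A) = A/3
d = 250 (d = 10*(-5)² = 10*25 = 250)
U(G) = 2*G^(3/2)*(-765 + G) (U(G) = ((-765 + G)*(2*G))*√G = (2*G*(-765 + G))*√G = 2*G^(3/2)*(-765 + G))
x(989)/U(d) = ((⅓)*989)/((2*250^(3/2)*(-765 + 250))) = 989/(3*((2*(1250*√10)*(-515)))) = 989/(3*((-1287500*√10))) = 989*(-√10/12875000)/3 = -989*√10/38625000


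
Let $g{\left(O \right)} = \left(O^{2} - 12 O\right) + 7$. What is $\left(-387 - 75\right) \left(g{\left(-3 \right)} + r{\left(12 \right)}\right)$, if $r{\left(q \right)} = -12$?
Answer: $-18480$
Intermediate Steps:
$g{\left(O \right)} = 7 + O^{2} - 12 O$
$\left(-387 - 75\right) \left(g{\left(-3 \right)} + r{\left(12 \right)}\right) = \left(-387 - 75\right) \left(\left(7 + \left(-3\right)^{2} - -36\right) - 12\right) = - 462 \left(\left(7 + 9 + 36\right) - 12\right) = - 462 \left(52 - 12\right) = \left(-462\right) 40 = -18480$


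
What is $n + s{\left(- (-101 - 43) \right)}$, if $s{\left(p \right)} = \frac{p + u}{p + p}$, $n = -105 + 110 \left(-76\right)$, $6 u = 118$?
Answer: $- \frac{7313269}{864} \approx -8464.4$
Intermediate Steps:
$u = \frac{59}{3}$ ($u = \frac{1}{6} \cdot 118 = \frac{59}{3} \approx 19.667$)
$n = -8465$ ($n = -105 - 8360 = -8465$)
$s{\left(p \right)} = \frac{\frac{59}{3} + p}{2 p}$ ($s{\left(p \right)} = \frac{p + \frac{59}{3}}{p + p} = \frac{\frac{59}{3} + p}{2 p}$)
$n + s{\left(- (-101 - 43) \right)} = -8465 + \frac{59 + 3 \left(- (-101 - 43)\right)}{6 \left(- (-101 - 43)\right)} = -8465 + \frac{59 + 3 \left(\left(-1\right) \left(-144\right)\right)}{6 \left(\left(-1\right) \left(-144\right)\right)} = -8465 + \frac{59 + 3 \cdot 144}{6 \cdot 144} = -8465 + \frac{1}{6} \cdot \frac{1}{144} \left(59 + 432\right) = -8465 + \frac{1}{6} \cdot \frac{1}{144} \cdot 491 = -8465 + \frac{491}{864} = - \frac{7313269}{864}$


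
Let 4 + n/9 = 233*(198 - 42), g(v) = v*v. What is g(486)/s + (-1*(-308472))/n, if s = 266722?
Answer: 3323646575/1817577069 ≈ 1.8286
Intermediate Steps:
g(v) = v²
n = 327096 (n = -36 + 9*(233*(198 - 42)) = -36 + 9*(233*156) = -36 + 9*36348 = -36 + 327132 = 327096)
g(486)/s + (-1*(-308472))/n = 486²/266722 - 1*(-308472)/327096 = 236196*(1/266722) + 308472*(1/327096) = 118098/133361 + 12853/13629 = 3323646575/1817577069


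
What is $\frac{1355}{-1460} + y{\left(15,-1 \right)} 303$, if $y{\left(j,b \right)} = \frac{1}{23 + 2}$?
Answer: $\frac{81701}{7300} \approx 11.192$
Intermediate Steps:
$y{\left(j,b \right)} = \frac{1}{25}$
$\frac{1355}{-1460} + y{\left(15,-1 \right)} 303 = \frac{1355}{-1460} + \frac{1}{25} \cdot 303 = 1355 \left(- \frac{1}{1460}\right) + \frac{303}{25} = - \frac{271}{292} + \frac{303}{25} = \frac{81701}{7300}$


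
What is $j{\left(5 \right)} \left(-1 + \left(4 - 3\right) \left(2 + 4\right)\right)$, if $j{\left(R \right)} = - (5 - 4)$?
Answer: $-5$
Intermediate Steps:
$j{\left(R \right)} = -1$ ($j{\left(R \right)} = \left(-1\right) 1 = -1$)
$j{\left(5 \right)} \left(-1 + \left(4 - 3\right) \left(2 + 4\right)\right) = - (-1 + \left(4 - 3\right) \left(2 + 4\right)) = - (-1 + 1 \cdot 6) = - (-1 + 6) = \left(-1\right) 5 = -5$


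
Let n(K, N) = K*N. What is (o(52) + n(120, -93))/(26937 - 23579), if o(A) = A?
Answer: -5554/1679 ≈ -3.3079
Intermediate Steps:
(o(52) + n(120, -93))/(26937 - 23579) = (52 + 120*(-93))/(26937 - 23579) = (52 - 11160)/3358 = -11108*1/3358 = -5554/1679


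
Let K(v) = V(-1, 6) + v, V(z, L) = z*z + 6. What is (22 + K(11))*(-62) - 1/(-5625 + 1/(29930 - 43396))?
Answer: -187850689014/75746251 ≈ -2480.0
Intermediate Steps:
V(z, L) = 6 + z² (V(z, L) = z² + 6 = 6 + z²)
K(v) = 7 + v (K(v) = (6 + (-1)²) + v = (6 + 1) + v = 7 + v)
(22 + K(11))*(-62) - 1/(-5625 + 1/(29930 - 43396)) = (22 + (7 + 11))*(-62) - 1/(-5625 + 1/(29930 - 43396)) = (22 + 18)*(-62) - 1/(-5625 + 1/(-13466)) = 40*(-62) - 1/(-5625 - 1/13466) = -2480 - 1/(-75746251/13466) = -2480 - 1*(-13466/75746251) = -2480 + 13466/75746251 = -187850689014/75746251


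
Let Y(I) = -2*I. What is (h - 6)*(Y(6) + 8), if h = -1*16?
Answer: 88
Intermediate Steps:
h = -16
(h - 6)*(Y(6) + 8) = (-16 - 6)*(-2*6 + 8) = -22*(-12 + 8) = -22*(-4) = 88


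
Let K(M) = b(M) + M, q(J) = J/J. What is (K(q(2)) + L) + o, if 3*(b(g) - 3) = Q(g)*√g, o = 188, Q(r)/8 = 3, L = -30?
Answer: 170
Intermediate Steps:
q(J) = 1
Q(r) = 24 (Q(r) = 8*3 = 24)
b(g) = 3 + 8*√g (b(g) = 3 + (24*√g)/3 = 3 + 8*√g)
K(M) = 3 + M + 8*√M (K(M) = (3 + 8*√M) + M = 3 + M + 8*√M)
(K(q(2)) + L) + o = ((3 + 1 + 8*√1) - 30) + 188 = ((3 + 1 + 8*1) - 30) + 188 = ((3 + 1 + 8) - 30) + 188 = (12 - 30) + 188 = -18 + 188 = 170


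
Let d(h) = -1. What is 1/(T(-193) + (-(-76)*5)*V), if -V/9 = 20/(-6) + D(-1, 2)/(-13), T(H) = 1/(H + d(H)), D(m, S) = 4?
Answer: 2522/31404707 ≈ 8.0306e-5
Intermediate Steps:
T(H) = 1/(-1 + H) (T(H) = 1/(H - 1) = 1/(-1 + H))
V = 426/13 (V = -9*(20/(-6) + 4/(-13)) = -9*(20*(-⅙) + 4*(-1/13)) = -9*(-10/3 - 4/13) = -9*(-142/39) = 426/13 ≈ 32.769)
1/(T(-193) + (-(-76)*5)*V) = 1/(1/(-1 - 193) - (-76)*5*(426/13)) = 1/(1/(-194) - 19*(-20)*(426/13)) = 1/(-1/194 + 380*(426/13)) = 1/(-1/194 + 161880/13) = 1/(31404707/2522) = 2522/31404707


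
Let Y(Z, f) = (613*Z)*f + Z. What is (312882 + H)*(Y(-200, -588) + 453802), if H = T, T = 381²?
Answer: 33227539439286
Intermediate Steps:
T = 145161
H = 145161
Y(Z, f) = Z + 613*Z*f (Y(Z, f) = 613*Z*f + Z = Z + 613*Z*f)
(312882 + H)*(Y(-200, -588) + 453802) = (312882 + 145161)*(-200*(1 + 613*(-588)) + 453802) = 458043*(-200*(1 - 360444) + 453802) = 458043*(-200*(-360443) + 453802) = 458043*(72088600 + 453802) = 458043*72542402 = 33227539439286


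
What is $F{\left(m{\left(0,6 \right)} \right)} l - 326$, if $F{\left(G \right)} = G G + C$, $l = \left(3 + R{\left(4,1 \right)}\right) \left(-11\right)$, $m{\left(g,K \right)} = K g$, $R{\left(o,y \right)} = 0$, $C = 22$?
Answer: $-1052$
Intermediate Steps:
$l = -33$ ($l = \left(3 + 0\right) \left(-11\right) = 3 \left(-11\right) = -33$)
$F{\left(G \right)} = 22 + G^{2}$ ($F{\left(G \right)} = G G + 22 = G^{2} + 22 = 22 + G^{2}$)
$F{\left(m{\left(0,6 \right)} \right)} l - 326 = \left(22 + \left(6 \cdot 0\right)^{2}\right) \left(-33\right) - 326 = \left(22 + 0^{2}\right) \left(-33\right) - 326 = \left(22 + 0\right) \left(-33\right) - 326 = 22 \left(-33\right) - 326 = -726 - 326 = -1052$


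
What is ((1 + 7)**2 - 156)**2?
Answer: 8464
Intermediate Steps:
((1 + 7)**2 - 156)**2 = (8**2 - 156)**2 = (64 - 156)**2 = (-92)**2 = 8464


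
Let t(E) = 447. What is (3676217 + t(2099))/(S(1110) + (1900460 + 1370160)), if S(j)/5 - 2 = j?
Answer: 919166/819045 ≈ 1.1222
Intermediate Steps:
S(j) = 10 + 5*j
(3676217 + t(2099))/(S(1110) + (1900460 + 1370160)) = (3676217 + 447)/((10 + 5*1110) + (1900460 + 1370160)) = 3676664/((10 + 5550) + 3270620) = 3676664/(5560 + 3270620) = 3676664/3276180 = 3676664*(1/3276180) = 919166/819045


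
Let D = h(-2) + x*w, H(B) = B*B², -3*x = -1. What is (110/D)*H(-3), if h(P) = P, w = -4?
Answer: 891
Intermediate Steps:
x = ⅓ (x = -⅓*(-1) = ⅓ ≈ 0.33333)
H(B) = B³
D = -10/3 (D = -2 + (⅓)*(-4) = -2 - 4/3 = -10/3 ≈ -3.3333)
(110/D)*H(-3) = (110/(-10/3))*(-3)³ = (110*(-3/10))*(-27) = -33*(-27) = 891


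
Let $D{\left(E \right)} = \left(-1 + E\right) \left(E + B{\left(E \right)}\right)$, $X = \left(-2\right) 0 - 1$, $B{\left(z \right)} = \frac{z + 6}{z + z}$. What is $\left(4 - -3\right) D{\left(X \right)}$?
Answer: $49$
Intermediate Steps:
$B{\left(z \right)} = \frac{6 + z}{2 z}$
$X = -1$ ($X = 0 - 1 = -1$)
$D{\left(E \right)} = \left(-1 + E\right) \left(E + \frac{6 + E}{2 E}\right)$
$\left(4 - -3\right) D{\left(X \right)} = \left(4 - -3\right) \left(\frac{5}{2} + \left(-1\right)^{2} - \frac{3}{-1} - - \frac{1}{2}\right) = \left(4 + 3\right) \left(\frac{5}{2} + 1 - -3 + \frac{1}{2}\right) = 7 \left(\frac{5}{2} + 1 + 3 + \frac{1}{2}\right) = 7 \cdot 7 = 49$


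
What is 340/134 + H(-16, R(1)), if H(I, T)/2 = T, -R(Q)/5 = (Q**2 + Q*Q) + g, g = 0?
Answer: -1170/67 ≈ -17.463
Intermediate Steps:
R(Q) = -10*Q**2 (R(Q) = -5*((Q**2 + Q*Q) + 0) = -5*((Q**2 + Q**2) + 0) = -5*(2*Q**2 + 0) = -10*Q**2)
H(I, T) = 2*T
340/134 + H(-16, R(1)) = 340/134 + 2*(-10*1**2) = 340*(1/134) + 2*(-10*1) = 170/67 + 2*(-10) = 170/67 - 20 = -1170/67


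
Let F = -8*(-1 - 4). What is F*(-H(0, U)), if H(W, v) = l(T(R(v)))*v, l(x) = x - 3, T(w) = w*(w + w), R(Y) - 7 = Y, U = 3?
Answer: -23640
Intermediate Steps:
R(Y) = 7 + Y
T(w) = 2*w² (T(w) = w*(2*w) = 2*w²)
l(x) = -3 + x
H(W, v) = v*(-3 + 2*(7 + v)²) (H(W, v) = (-3 + 2*(7 + v)²)*v = v*(-3 + 2*(7 + v)²))
F = 40 (F = -8*(-5) = 40)
F*(-H(0, U)) = 40*(-3*(-3 + 2*(7 + 3)²)) = 40*(-3*(-3 + 2*10²)) = 40*(-3*(-3 + 2*100)) = 40*(-3*(-3 + 200)) = 40*(-3*197) = 40*(-1*591) = 40*(-591) = -23640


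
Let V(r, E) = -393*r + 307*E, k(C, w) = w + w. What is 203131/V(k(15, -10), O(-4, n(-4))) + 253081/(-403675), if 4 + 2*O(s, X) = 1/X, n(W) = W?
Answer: 641398347859/23276304175 ≈ 27.556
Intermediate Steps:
k(C, w) = 2*w
O(s, X) = -2 + 1/(2*X)
203131/V(k(15, -10), O(-4, n(-4))) + 253081/(-403675) = 203131/(-786*(-10) + 307*(-2 + (1/2)/(-4))) + 253081/(-403675) = 203131/(-393*(-20) + 307*(-2 + (1/2)*(-1/4))) + 253081*(-1/403675) = 203131/(7860 + 307*(-2 - 1/8)) - 253081/403675 = 203131/(7860 + 307*(-17/8)) - 253081/403675 = 203131/(7860 - 5219/8) - 253081/403675 = 203131/(57661/8) - 253081/403675 = 203131*(8/57661) - 253081/403675 = 1625048/57661 - 253081/403675 = 641398347859/23276304175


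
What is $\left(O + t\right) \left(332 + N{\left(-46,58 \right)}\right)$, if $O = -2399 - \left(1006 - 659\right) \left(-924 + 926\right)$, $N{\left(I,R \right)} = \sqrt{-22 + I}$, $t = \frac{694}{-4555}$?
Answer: $- \frac{4677650588}{4555} - \frac{28178618 i \sqrt{17}}{4555} \approx -1.0269 \cdot 10^{6} - 25507.0 i$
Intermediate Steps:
$t = - \frac{694}{4555}$ ($t = 694 \left(- \frac{1}{4555}\right) = - \frac{694}{4555} \approx -0.15236$)
$O = -3093$ ($O = -2399 - 347 \cdot 2 = -2399 - 694 = -3093$)
$\left(O + t\right) \left(332 + N{\left(-46,58 \right)}\right) = \left(-3093 - \frac{694}{4555}\right) \left(332 + \sqrt{-22 - 46}\right) = - \frac{14089309 \left(332 + \sqrt{-68}\right)}{4555} = - \frac{14089309 \left(332 + 2 i \sqrt{17}\right)}{4555} = - \frac{4677650588}{4555} - \frac{28178618 i \sqrt{17}}{4555}$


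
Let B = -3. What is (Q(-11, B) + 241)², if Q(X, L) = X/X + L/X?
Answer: 7102225/121 ≈ 58696.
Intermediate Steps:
Q(X, L) = 1 + L/X
(Q(-11, B) + 241)² = ((-3 - 11)/(-11) + 241)² = (-1/11*(-14) + 241)² = (14/11 + 241)² = (2665/11)² = 7102225/121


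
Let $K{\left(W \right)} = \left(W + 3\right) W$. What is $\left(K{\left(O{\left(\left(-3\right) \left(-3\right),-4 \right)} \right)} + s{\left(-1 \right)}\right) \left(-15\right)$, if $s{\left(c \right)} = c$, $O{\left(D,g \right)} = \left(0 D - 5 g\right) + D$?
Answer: $-13905$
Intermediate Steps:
$O{\left(D,g \right)} = D - 5 g$ ($O{\left(D,g \right)} = \left(0 - 5 g\right) + D = - 5 g + D = D - 5 g$)
$K{\left(W \right)} = W \left(3 + W\right)$ ($K{\left(W \right)} = \left(3 + W\right) W = W \left(3 + W\right)$)
$\left(K{\left(O{\left(\left(-3\right) \left(-3\right),-4 \right)} \right)} + s{\left(-1 \right)}\right) \left(-15\right) = \left(\left(\left(-3\right) \left(-3\right) - -20\right) \left(3 - -29\right) - 1\right) \left(-15\right) = \left(\left(9 + 20\right) \left(3 + \left(9 + 20\right)\right) - 1\right) \left(-15\right) = \left(29 \left(3 + 29\right) - 1\right) \left(-15\right) = \left(29 \cdot 32 - 1\right) \left(-15\right) = \left(928 - 1\right) \left(-15\right) = 927 \left(-15\right) = -13905$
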